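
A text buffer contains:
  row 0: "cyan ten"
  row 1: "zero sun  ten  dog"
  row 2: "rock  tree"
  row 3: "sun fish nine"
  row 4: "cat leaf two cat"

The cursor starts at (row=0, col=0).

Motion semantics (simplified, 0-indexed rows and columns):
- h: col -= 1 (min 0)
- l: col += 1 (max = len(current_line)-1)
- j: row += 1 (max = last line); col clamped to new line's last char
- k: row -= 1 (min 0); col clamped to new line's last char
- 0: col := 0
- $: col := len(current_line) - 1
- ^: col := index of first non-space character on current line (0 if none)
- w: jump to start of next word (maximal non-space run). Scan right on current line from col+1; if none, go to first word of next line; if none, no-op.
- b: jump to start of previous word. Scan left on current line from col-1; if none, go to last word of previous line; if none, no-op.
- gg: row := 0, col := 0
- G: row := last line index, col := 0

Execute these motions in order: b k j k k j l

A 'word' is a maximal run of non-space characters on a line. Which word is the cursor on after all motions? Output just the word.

Answer: zero

Derivation:
After 1 (b): row=0 col=0 char='c'
After 2 (k): row=0 col=0 char='c'
After 3 (j): row=1 col=0 char='z'
After 4 (k): row=0 col=0 char='c'
After 5 (k): row=0 col=0 char='c'
After 6 (j): row=1 col=0 char='z'
After 7 (l): row=1 col=1 char='e'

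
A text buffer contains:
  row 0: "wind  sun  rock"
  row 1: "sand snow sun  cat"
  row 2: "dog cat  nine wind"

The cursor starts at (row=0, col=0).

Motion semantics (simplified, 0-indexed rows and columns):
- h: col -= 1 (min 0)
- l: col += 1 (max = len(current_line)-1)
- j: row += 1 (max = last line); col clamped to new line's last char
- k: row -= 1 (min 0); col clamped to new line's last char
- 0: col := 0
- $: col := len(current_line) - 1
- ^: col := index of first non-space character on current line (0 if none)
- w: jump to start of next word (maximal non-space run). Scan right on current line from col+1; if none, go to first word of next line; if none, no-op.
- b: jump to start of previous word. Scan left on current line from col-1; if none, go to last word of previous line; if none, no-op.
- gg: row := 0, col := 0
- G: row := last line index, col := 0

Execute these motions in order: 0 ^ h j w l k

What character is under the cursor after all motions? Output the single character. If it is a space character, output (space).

After 1 (0): row=0 col=0 char='w'
After 2 (^): row=0 col=0 char='w'
After 3 (h): row=0 col=0 char='w'
After 4 (j): row=1 col=0 char='s'
After 5 (w): row=1 col=5 char='s'
After 6 (l): row=1 col=6 char='n'
After 7 (k): row=0 col=6 char='s'

Answer: s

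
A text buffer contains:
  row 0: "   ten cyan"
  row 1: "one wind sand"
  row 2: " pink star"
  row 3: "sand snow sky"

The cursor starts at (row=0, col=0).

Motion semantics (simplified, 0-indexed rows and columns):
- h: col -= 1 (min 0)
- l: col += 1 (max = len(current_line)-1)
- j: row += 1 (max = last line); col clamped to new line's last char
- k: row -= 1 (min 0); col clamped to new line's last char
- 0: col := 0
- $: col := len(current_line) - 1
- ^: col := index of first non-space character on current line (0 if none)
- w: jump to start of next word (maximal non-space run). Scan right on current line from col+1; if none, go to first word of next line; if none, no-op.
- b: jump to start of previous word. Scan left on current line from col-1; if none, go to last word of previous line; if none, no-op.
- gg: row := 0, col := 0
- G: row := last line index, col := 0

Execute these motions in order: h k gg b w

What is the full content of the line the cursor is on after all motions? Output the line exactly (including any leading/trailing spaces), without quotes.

After 1 (h): row=0 col=0 char='_'
After 2 (k): row=0 col=0 char='_'
After 3 (gg): row=0 col=0 char='_'
After 4 (b): row=0 col=0 char='_'
After 5 (w): row=0 col=3 char='t'

Answer:    ten cyan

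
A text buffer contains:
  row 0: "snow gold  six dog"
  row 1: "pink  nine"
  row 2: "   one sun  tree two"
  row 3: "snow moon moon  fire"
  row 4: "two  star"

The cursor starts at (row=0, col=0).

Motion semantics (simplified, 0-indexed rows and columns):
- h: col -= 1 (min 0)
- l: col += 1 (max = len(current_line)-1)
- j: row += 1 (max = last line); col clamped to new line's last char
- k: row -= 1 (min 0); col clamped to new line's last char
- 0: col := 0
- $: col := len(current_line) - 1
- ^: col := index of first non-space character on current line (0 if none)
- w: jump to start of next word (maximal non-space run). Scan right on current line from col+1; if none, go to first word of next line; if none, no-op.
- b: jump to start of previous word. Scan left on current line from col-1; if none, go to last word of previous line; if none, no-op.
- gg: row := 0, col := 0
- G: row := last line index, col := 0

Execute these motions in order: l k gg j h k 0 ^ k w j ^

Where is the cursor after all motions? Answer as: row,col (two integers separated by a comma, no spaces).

After 1 (l): row=0 col=1 char='n'
After 2 (k): row=0 col=1 char='n'
After 3 (gg): row=0 col=0 char='s'
After 4 (j): row=1 col=0 char='p'
After 5 (h): row=1 col=0 char='p'
After 6 (k): row=0 col=0 char='s'
After 7 (0): row=0 col=0 char='s'
After 8 (^): row=0 col=0 char='s'
After 9 (k): row=0 col=0 char='s'
After 10 (w): row=0 col=5 char='g'
After 11 (j): row=1 col=5 char='_'
After 12 (^): row=1 col=0 char='p'

Answer: 1,0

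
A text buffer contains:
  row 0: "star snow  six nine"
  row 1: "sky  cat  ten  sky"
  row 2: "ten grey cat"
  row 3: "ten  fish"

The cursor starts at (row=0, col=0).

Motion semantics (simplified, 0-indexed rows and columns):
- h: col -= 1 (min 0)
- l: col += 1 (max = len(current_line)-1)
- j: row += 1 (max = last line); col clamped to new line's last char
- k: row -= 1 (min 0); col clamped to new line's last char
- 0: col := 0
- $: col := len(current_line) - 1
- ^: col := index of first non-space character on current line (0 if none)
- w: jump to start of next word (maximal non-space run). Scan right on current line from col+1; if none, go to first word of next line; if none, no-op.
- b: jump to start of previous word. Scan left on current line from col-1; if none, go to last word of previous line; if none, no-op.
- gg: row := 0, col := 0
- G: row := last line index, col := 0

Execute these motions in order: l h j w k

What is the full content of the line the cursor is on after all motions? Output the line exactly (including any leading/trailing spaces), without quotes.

After 1 (l): row=0 col=1 char='t'
After 2 (h): row=0 col=0 char='s'
After 3 (j): row=1 col=0 char='s'
After 4 (w): row=1 col=5 char='c'
After 5 (k): row=0 col=5 char='s'

Answer: star snow  six nine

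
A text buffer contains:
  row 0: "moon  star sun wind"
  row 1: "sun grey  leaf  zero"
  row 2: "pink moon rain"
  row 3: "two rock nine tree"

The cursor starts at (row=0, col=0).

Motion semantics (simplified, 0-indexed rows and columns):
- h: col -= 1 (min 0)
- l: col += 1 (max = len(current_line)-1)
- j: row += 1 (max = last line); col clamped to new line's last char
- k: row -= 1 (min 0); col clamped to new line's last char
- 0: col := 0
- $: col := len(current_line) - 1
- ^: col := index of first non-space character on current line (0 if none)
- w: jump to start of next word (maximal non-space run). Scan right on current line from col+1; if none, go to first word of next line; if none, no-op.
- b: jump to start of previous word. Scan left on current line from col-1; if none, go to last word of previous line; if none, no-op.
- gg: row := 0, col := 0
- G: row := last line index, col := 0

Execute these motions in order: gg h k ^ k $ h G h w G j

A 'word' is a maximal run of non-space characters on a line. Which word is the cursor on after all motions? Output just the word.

After 1 (gg): row=0 col=0 char='m'
After 2 (h): row=0 col=0 char='m'
After 3 (k): row=0 col=0 char='m'
After 4 (^): row=0 col=0 char='m'
After 5 (k): row=0 col=0 char='m'
After 6 ($): row=0 col=18 char='d'
After 7 (h): row=0 col=17 char='n'
After 8 (G): row=3 col=0 char='t'
After 9 (h): row=3 col=0 char='t'
After 10 (w): row=3 col=4 char='r'
After 11 (G): row=3 col=0 char='t'
After 12 (j): row=3 col=0 char='t'

Answer: two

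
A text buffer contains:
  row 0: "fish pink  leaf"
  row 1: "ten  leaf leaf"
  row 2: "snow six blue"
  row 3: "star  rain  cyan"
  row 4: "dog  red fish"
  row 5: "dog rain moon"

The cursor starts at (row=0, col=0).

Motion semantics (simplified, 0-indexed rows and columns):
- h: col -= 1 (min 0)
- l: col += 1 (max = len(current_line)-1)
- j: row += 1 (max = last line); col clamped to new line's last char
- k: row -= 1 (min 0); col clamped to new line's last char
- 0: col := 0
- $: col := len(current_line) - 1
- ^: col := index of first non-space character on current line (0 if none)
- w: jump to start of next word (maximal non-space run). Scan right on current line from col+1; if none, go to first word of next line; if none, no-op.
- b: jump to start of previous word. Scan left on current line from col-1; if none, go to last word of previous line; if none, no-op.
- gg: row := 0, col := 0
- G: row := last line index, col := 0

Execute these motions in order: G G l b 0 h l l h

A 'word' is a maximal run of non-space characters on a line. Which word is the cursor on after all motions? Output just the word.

Answer: dog

Derivation:
After 1 (G): row=5 col=0 char='d'
After 2 (G): row=5 col=0 char='d'
After 3 (l): row=5 col=1 char='o'
After 4 (b): row=5 col=0 char='d'
After 5 (0): row=5 col=0 char='d'
After 6 (h): row=5 col=0 char='d'
After 7 (l): row=5 col=1 char='o'
After 8 (l): row=5 col=2 char='g'
After 9 (h): row=5 col=1 char='o'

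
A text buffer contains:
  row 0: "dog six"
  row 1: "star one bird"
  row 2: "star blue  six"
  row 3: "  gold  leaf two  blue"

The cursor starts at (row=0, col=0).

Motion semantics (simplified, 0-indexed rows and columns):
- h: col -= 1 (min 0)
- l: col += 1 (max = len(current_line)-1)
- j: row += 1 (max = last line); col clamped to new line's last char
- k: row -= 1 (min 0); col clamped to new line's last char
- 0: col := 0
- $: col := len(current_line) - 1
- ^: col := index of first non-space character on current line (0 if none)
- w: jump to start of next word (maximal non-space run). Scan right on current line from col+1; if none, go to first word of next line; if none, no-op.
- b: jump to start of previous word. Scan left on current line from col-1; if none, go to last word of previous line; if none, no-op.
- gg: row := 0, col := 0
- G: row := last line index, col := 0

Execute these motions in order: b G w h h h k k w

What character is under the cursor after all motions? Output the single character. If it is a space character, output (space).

Answer: o

Derivation:
After 1 (b): row=0 col=0 char='d'
After 2 (G): row=3 col=0 char='_'
After 3 (w): row=3 col=2 char='g'
After 4 (h): row=3 col=1 char='_'
After 5 (h): row=3 col=0 char='_'
After 6 (h): row=3 col=0 char='_'
After 7 (k): row=2 col=0 char='s'
After 8 (k): row=1 col=0 char='s'
After 9 (w): row=1 col=5 char='o'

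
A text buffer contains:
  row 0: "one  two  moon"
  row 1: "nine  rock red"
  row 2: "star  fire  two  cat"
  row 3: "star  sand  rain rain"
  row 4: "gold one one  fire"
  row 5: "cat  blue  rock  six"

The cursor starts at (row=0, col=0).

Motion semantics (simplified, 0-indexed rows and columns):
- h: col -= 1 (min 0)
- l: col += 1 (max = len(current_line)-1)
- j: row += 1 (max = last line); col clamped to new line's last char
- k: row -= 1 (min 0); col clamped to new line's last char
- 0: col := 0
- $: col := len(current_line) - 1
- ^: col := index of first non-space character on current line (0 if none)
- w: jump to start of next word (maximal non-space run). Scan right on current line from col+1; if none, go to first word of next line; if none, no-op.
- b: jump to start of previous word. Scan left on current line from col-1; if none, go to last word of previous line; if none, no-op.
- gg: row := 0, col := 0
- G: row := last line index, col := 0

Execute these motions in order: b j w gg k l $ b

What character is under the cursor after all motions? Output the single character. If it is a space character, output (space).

Answer: m

Derivation:
After 1 (b): row=0 col=0 char='o'
After 2 (j): row=1 col=0 char='n'
After 3 (w): row=1 col=6 char='r'
After 4 (gg): row=0 col=0 char='o'
After 5 (k): row=0 col=0 char='o'
After 6 (l): row=0 col=1 char='n'
After 7 ($): row=0 col=13 char='n'
After 8 (b): row=0 col=10 char='m'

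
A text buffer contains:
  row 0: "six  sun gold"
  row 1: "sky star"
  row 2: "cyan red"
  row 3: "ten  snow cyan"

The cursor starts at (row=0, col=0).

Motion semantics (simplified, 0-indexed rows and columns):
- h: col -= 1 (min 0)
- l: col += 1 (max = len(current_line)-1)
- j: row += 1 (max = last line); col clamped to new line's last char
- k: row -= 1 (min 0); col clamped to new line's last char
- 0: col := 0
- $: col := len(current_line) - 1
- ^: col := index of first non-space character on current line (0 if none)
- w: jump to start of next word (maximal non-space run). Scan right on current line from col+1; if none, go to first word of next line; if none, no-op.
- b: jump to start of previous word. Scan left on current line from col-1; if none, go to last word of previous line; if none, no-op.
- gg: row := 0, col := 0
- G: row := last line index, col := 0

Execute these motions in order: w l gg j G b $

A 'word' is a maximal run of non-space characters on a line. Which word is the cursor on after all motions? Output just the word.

After 1 (w): row=0 col=5 char='s'
After 2 (l): row=0 col=6 char='u'
After 3 (gg): row=0 col=0 char='s'
After 4 (j): row=1 col=0 char='s'
After 5 (G): row=3 col=0 char='t'
After 6 (b): row=2 col=5 char='r'
After 7 ($): row=2 col=7 char='d'

Answer: red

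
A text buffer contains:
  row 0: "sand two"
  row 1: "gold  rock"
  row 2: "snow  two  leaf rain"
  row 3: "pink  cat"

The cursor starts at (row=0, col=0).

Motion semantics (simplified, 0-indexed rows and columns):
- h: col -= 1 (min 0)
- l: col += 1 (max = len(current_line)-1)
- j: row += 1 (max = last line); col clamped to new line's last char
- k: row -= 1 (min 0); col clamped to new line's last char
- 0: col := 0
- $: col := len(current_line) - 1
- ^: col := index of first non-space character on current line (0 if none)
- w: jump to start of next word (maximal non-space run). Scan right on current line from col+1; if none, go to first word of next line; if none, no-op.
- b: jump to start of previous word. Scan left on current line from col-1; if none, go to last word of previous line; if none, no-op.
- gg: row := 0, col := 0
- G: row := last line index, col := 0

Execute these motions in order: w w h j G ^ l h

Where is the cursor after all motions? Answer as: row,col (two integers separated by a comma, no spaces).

After 1 (w): row=0 col=5 char='t'
After 2 (w): row=1 col=0 char='g'
After 3 (h): row=1 col=0 char='g'
After 4 (j): row=2 col=0 char='s'
After 5 (G): row=3 col=0 char='p'
After 6 (^): row=3 col=0 char='p'
After 7 (l): row=3 col=1 char='i'
After 8 (h): row=3 col=0 char='p'

Answer: 3,0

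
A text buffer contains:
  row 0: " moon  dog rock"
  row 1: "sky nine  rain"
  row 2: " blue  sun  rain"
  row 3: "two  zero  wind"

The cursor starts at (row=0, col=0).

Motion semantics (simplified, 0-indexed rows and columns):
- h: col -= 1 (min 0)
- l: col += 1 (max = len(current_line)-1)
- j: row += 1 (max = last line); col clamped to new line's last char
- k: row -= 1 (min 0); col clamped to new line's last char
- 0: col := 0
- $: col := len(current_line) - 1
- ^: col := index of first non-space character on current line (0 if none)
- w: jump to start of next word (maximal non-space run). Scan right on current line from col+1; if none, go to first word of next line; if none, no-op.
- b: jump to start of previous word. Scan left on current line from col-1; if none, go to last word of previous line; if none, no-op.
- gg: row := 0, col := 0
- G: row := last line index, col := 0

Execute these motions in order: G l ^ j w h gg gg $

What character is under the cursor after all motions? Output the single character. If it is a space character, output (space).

After 1 (G): row=3 col=0 char='t'
After 2 (l): row=3 col=1 char='w'
After 3 (^): row=3 col=0 char='t'
After 4 (j): row=3 col=0 char='t'
After 5 (w): row=3 col=5 char='z'
After 6 (h): row=3 col=4 char='_'
After 7 (gg): row=0 col=0 char='_'
After 8 (gg): row=0 col=0 char='_'
After 9 ($): row=0 col=14 char='k'

Answer: k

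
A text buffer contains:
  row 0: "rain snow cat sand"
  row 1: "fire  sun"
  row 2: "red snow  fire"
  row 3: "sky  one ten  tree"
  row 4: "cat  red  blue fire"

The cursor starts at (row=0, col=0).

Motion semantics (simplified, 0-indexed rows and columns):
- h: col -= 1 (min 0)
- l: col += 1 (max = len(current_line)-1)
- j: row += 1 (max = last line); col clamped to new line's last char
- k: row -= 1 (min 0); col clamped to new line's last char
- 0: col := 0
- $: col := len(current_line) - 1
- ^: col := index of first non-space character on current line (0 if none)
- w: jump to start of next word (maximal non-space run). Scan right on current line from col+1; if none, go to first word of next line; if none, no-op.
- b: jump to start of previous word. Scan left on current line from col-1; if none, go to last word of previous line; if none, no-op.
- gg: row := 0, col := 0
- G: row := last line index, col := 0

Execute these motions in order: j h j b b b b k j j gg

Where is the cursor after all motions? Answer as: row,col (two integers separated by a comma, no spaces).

Answer: 0,0

Derivation:
After 1 (j): row=1 col=0 char='f'
After 2 (h): row=1 col=0 char='f'
After 3 (j): row=2 col=0 char='r'
After 4 (b): row=1 col=6 char='s'
After 5 (b): row=1 col=0 char='f'
After 6 (b): row=0 col=14 char='s'
After 7 (b): row=0 col=10 char='c'
After 8 (k): row=0 col=10 char='c'
After 9 (j): row=1 col=8 char='n'
After 10 (j): row=2 col=8 char='_'
After 11 (gg): row=0 col=0 char='r'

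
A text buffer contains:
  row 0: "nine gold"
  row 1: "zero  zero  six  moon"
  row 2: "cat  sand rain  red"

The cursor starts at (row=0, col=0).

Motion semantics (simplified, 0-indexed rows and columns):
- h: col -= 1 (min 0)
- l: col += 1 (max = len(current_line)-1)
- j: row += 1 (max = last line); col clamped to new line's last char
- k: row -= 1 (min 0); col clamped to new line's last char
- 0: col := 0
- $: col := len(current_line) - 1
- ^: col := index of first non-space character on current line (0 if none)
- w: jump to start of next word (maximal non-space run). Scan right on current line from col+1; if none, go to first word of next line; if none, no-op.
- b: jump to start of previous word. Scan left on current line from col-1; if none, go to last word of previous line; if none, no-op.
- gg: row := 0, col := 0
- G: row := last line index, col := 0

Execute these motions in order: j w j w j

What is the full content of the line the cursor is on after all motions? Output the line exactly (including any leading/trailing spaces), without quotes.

After 1 (j): row=1 col=0 char='z'
After 2 (w): row=1 col=6 char='z'
After 3 (j): row=2 col=6 char='a'
After 4 (w): row=2 col=10 char='r'
After 5 (j): row=2 col=10 char='r'

Answer: cat  sand rain  red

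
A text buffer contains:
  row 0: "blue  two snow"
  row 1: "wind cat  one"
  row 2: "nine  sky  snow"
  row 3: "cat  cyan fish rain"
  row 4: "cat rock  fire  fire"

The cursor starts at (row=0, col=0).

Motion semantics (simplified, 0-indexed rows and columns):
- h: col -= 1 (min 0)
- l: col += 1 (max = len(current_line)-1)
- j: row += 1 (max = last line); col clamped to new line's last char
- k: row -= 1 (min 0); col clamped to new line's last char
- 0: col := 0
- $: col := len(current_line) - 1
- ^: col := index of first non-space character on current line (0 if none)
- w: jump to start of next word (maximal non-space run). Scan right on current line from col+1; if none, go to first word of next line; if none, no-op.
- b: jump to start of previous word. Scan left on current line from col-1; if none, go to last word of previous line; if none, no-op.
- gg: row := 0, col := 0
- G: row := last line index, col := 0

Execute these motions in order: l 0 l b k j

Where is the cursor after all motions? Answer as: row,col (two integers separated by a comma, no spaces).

Answer: 1,0

Derivation:
After 1 (l): row=0 col=1 char='l'
After 2 (0): row=0 col=0 char='b'
After 3 (l): row=0 col=1 char='l'
After 4 (b): row=0 col=0 char='b'
After 5 (k): row=0 col=0 char='b'
After 6 (j): row=1 col=0 char='w'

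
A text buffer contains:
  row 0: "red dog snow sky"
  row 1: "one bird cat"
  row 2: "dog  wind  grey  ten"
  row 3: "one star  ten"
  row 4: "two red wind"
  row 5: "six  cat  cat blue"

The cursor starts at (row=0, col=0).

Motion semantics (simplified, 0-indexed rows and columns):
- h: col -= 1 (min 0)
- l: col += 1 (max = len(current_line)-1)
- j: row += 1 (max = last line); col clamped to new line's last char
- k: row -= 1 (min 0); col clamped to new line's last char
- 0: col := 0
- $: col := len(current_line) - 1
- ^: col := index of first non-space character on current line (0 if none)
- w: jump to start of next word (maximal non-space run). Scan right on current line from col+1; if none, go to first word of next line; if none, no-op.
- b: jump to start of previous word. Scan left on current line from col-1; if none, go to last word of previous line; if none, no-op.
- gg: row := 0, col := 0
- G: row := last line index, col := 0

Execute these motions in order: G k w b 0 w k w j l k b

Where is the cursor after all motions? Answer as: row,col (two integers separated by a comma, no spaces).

Answer: 3,10

Derivation:
After 1 (G): row=5 col=0 char='s'
After 2 (k): row=4 col=0 char='t'
After 3 (w): row=4 col=4 char='r'
After 4 (b): row=4 col=0 char='t'
After 5 (0): row=4 col=0 char='t'
After 6 (w): row=4 col=4 char='r'
After 7 (k): row=3 col=4 char='s'
After 8 (w): row=3 col=10 char='t'
After 9 (j): row=4 col=10 char='n'
After 10 (l): row=4 col=11 char='d'
After 11 (k): row=3 col=11 char='e'
After 12 (b): row=3 col=10 char='t'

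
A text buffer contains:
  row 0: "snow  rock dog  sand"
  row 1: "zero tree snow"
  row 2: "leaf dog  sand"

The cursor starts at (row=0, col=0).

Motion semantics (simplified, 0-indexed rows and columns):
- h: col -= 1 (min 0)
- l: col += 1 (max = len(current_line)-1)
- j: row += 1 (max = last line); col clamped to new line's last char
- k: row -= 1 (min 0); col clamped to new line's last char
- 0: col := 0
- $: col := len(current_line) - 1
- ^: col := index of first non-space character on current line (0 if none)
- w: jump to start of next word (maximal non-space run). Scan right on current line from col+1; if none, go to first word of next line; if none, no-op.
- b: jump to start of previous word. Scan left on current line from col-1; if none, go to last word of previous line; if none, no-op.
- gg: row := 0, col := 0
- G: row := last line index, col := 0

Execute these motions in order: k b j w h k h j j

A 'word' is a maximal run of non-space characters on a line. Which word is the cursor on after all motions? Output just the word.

Answer: leaf

Derivation:
After 1 (k): row=0 col=0 char='s'
After 2 (b): row=0 col=0 char='s'
After 3 (j): row=1 col=0 char='z'
After 4 (w): row=1 col=5 char='t'
After 5 (h): row=1 col=4 char='_'
After 6 (k): row=0 col=4 char='_'
After 7 (h): row=0 col=3 char='w'
After 8 (j): row=1 col=3 char='o'
After 9 (j): row=2 col=3 char='f'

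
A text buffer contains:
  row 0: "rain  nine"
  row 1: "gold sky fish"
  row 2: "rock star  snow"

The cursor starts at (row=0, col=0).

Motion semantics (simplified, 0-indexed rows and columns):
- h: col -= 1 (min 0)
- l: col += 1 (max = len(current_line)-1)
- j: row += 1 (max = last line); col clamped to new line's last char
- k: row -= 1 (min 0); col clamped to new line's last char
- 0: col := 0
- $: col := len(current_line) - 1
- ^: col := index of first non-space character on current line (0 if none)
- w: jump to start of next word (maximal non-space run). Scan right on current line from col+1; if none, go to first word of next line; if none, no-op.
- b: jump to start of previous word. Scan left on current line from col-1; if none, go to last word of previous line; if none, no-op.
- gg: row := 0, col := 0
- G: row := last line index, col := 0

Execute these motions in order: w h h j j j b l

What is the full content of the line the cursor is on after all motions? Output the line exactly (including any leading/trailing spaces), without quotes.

After 1 (w): row=0 col=6 char='n'
After 2 (h): row=0 col=5 char='_'
After 3 (h): row=0 col=4 char='_'
After 4 (j): row=1 col=4 char='_'
After 5 (j): row=2 col=4 char='_'
After 6 (j): row=2 col=4 char='_'
After 7 (b): row=2 col=0 char='r'
After 8 (l): row=2 col=1 char='o'

Answer: rock star  snow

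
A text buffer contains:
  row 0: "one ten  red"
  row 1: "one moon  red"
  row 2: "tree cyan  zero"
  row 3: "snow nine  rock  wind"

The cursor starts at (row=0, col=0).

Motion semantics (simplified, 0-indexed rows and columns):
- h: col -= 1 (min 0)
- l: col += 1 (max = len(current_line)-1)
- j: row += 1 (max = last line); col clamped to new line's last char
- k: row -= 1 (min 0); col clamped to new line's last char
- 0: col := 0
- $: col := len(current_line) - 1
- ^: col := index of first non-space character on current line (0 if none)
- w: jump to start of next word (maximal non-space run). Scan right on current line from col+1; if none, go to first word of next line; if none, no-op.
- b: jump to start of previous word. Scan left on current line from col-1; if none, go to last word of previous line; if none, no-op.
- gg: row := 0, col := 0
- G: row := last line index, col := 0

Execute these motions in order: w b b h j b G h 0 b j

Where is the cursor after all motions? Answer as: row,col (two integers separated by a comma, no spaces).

After 1 (w): row=0 col=4 char='t'
After 2 (b): row=0 col=0 char='o'
After 3 (b): row=0 col=0 char='o'
After 4 (h): row=0 col=0 char='o'
After 5 (j): row=1 col=0 char='o'
After 6 (b): row=0 col=9 char='r'
After 7 (G): row=3 col=0 char='s'
After 8 (h): row=3 col=0 char='s'
After 9 (0): row=3 col=0 char='s'
After 10 (b): row=2 col=11 char='z'
After 11 (j): row=3 col=11 char='r'

Answer: 3,11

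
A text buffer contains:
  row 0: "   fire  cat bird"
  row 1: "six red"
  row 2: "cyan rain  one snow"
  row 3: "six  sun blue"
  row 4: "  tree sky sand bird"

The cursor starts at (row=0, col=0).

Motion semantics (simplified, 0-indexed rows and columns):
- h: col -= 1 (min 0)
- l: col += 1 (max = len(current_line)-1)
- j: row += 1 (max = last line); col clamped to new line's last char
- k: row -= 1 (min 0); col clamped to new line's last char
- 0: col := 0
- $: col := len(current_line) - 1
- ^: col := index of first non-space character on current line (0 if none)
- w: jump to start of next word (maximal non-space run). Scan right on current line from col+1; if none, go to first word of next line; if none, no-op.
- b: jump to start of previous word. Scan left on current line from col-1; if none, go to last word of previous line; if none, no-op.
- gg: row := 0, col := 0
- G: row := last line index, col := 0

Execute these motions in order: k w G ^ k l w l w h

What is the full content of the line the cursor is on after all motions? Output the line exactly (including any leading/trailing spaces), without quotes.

After 1 (k): row=0 col=0 char='_'
After 2 (w): row=0 col=3 char='f'
After 3 (G): row=4 col=0 char='_'
After 4 (^): row=4 col=2 char='t'
After 5 (k): row=3 col=2 char='x'
After 6 (l): row=3 col=3 char='_'
After 7 (w): row=3 col=5 char='s'
After 8 (l): row=3 col=6 char='u'
After 9 (w): row=3 col=9 char='b'
After 10 (h): row=3 col=8 char='_'

Answer: six  sun blue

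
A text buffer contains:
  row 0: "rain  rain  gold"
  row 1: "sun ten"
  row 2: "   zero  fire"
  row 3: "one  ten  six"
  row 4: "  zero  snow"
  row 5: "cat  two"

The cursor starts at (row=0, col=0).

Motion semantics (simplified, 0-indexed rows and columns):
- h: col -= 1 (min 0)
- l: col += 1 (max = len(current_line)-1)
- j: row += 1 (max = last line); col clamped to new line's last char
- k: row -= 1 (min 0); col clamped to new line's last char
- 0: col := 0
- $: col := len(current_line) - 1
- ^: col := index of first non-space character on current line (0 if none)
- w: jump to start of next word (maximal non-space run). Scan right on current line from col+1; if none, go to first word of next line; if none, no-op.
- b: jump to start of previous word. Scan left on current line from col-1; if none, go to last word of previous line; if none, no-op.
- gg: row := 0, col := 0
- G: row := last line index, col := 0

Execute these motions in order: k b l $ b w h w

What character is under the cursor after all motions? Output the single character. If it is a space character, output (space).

Answer: t

Derivation:
After 1 (k): row=0 col=0 char='r'
After 2 (b): row=0 col=0 char='r'
After 3 (l): row=0 col=1 char='a'
After 4 ($): row=0 col=15 char='d'
After 5 (b): row=0 col=12 char='g'
After 6 (w): row=1 col=0 char='s'
After 7 (h): row=1 col=0 char='s'
After 8 (w): row=1 col=4 char='t'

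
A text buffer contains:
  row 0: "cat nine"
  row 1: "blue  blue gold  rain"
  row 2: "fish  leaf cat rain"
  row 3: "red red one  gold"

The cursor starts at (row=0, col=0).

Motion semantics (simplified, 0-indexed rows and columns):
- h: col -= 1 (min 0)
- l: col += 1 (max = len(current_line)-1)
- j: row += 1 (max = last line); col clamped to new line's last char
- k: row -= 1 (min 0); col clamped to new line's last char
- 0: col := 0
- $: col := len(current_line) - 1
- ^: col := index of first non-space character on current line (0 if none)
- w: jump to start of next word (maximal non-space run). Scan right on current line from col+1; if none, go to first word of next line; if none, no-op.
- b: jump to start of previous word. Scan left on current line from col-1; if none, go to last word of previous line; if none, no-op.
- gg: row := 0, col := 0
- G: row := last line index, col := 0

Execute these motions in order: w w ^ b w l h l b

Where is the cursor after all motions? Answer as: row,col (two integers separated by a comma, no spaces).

Answer: 1,0

Derivation:
After 1 (w): row=0 col=4 char='n'
After 2 (w): row=1 col=0 char='b'
After 3 (^): row=1 col=0 char='b'
After 4 (b): row=0 col=4 char='n'
After 5 (w): row=1 col=0 char='b'
After 6 (l): row=1 col=1 char='l'
After 7 (h): row=1 col=0 char='b'
After 8 (l): row=1 col=1 char='l'
After 9 (b): row=1 col=0 char='b'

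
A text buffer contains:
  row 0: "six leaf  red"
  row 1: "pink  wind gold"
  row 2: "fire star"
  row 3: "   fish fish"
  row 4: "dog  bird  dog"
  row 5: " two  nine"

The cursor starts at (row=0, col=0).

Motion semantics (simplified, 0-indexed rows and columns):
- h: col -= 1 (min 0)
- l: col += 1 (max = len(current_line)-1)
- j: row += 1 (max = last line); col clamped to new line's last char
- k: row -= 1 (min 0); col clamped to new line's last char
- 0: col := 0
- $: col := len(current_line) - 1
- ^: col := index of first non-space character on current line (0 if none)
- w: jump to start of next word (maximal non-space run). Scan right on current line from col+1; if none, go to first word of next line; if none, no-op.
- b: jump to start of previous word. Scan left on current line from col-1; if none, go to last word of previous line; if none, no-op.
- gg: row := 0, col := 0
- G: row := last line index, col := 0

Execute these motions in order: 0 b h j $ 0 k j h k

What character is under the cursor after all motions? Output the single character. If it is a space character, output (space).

Answer: s

Derivation:
After 1 (0): row=0 col=0 char='s'
After 2 (b): row=0 col=0 char='s'
After 3 (h): row=0 col=0 char='s'
After 4 (j): row=1 col=0 char='p'
After 5 ($): row=1 col=14 char='d'
After 6 (0): row=1 col=0 char='p'
After 7 (k): row=0 col=0 char='s'
After 8 (j): row=1 col=0 char='p'
After 9 (h): row=1 col=0 char='p'
After 10 (k): row=0 col=0 char='s'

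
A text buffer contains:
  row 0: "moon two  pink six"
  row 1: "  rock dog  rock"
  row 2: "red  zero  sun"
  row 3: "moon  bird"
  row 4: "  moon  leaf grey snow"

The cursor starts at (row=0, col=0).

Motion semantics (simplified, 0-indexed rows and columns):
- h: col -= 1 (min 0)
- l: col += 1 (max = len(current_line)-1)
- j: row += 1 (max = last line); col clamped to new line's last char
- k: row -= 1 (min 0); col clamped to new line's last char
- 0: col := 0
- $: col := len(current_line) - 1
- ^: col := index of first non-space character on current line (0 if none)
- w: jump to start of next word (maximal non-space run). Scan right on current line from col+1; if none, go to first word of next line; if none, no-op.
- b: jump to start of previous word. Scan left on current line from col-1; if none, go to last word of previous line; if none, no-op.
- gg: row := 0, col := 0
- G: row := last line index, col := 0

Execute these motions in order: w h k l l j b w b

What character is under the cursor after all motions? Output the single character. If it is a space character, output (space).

After 1 (w): row=0 col=5 char='t'
After 2 (h): row=0 col=4 char='_'
After 3 (k): row=0 col=4 char='_'
After 4 (l): row=0 col=5 char='t'
After 5 (l): row=0 col=6 char='w'
After 6 (j): row=1 col=6 char='_'
After 7 (b): row=1 col=2 char='r'
After 8 (w): row=1 col=7 char='d'
After 9 (b): row=1 col=2 char='r'

Answer: r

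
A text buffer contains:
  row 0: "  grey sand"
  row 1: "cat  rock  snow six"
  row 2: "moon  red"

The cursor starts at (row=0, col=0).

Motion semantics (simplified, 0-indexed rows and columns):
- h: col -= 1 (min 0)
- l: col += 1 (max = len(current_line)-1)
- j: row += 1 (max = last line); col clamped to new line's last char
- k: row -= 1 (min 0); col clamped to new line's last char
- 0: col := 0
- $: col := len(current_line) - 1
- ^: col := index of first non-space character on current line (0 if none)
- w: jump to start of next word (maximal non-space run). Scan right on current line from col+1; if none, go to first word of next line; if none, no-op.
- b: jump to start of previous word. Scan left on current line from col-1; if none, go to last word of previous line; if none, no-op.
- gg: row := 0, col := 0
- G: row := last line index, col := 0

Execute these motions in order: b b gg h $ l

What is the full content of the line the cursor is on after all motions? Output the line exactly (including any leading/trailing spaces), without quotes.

Answer:   grey sand

Derivation:
After 1 (b): row=0 col=0 char='_'
After 2 (b): row=0 col=0 char='_'
After 3 (gg): row=0 col=0 char='_'
After 4 (h): row=0 col=0 char='_'
After 5 ($): row=0 col=10 char='d'
After 6 (l): row=0 col=10 char='d'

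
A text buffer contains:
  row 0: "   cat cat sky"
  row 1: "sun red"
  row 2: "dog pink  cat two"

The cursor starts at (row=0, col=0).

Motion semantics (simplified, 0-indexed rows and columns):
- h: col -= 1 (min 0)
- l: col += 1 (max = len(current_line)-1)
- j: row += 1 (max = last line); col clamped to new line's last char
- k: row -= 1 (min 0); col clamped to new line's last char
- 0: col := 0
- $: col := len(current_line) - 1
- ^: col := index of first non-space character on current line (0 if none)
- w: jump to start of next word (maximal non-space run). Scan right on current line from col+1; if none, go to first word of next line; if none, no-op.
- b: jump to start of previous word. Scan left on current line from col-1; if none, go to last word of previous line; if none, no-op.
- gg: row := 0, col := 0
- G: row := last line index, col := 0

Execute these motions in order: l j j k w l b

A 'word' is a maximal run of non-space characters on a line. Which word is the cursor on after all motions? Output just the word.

Answer: red

Derivation:
After 1 (l): row=0 col=1 char='_'
After 2 (j): row=1 col=1 char='u'
After 3 (j): row=2 col=1 char='o'
After 4 (k): row=1 col=1 char='u'
After 5 (w): row=1 col=4 char='r'
After 6 (l): row=1 col=5 char='e'
After 7 (b): row=1 col=4 char='r'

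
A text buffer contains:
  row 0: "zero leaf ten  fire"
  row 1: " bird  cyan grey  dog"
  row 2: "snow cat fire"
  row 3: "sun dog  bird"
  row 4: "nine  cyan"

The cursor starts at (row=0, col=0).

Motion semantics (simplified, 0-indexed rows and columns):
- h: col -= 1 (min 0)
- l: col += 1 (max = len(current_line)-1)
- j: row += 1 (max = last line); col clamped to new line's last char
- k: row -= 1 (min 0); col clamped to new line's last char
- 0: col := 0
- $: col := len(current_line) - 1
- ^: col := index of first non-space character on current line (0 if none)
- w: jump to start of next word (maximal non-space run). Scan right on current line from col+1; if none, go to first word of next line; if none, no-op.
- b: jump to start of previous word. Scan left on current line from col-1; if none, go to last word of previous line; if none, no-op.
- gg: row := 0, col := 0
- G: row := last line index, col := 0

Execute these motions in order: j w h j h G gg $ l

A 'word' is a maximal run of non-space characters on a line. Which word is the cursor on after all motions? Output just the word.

Answer: fire

Derivation:
After 1 (j): row=1 col=0 char='_'
After 2 (w): row=1 col=1 char='b'
After 3 (h): row=1 col=0 char='_'
After 4 (j): row=2 col=0 char='s'
After 5 (h): row=2 col=0 char='s'
After 6 (G): row=4 col=0 char='n'
After 7 (gg): row=0 col=0 char='z'
After 8 ($): row=0 col=18 char='e'
After 9 (l): row=0 col=18 char='e'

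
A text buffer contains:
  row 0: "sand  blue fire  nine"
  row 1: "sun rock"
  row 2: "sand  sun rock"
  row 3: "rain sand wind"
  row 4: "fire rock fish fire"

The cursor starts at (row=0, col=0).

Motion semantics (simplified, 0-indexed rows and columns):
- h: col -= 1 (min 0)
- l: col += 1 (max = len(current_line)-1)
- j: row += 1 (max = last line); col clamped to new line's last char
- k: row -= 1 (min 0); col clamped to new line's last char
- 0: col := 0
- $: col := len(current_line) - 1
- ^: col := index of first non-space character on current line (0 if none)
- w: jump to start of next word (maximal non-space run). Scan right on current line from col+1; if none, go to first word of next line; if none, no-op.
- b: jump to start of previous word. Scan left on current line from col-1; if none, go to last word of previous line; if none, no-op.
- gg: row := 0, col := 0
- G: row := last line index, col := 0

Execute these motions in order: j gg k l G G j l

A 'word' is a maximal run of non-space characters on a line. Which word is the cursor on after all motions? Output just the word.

Answer: fire

Derivation:
After 1 (j): row=1 col=0 char='s'
After 2 (gg): row=0 col=0 char='s'
After 3 (k): row=0 col=0 char='s'
After 4 (l): row=0 col=1 char='a'
After 5 (G): row=4 col=0 char='f'
After 6 (G): row=4 col=0 char='f'
After 7 (j): row=4 col=0 char='f'
After 8 (l): row=4 col=1 char='i'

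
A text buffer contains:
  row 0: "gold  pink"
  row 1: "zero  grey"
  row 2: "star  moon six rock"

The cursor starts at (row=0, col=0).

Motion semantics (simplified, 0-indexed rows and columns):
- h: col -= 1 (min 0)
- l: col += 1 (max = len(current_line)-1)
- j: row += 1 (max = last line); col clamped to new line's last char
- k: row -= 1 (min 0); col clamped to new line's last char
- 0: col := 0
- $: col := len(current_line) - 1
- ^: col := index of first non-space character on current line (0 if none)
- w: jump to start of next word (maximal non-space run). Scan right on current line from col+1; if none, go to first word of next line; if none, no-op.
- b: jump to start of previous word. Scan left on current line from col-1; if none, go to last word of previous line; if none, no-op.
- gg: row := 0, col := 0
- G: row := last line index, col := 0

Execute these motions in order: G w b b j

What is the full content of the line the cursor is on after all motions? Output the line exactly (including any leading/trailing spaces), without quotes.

Answer: star  moon six rock

Derivation:
After 1 (G): row=2 col=0 char='s'
After 2 (w): row=2 col=6 char='m'
After 3 (b): row=2 col=0 char='s'
After 4 (b): row=1 col=6 char='g'
After 5 (j): row=2 col=6 char='m'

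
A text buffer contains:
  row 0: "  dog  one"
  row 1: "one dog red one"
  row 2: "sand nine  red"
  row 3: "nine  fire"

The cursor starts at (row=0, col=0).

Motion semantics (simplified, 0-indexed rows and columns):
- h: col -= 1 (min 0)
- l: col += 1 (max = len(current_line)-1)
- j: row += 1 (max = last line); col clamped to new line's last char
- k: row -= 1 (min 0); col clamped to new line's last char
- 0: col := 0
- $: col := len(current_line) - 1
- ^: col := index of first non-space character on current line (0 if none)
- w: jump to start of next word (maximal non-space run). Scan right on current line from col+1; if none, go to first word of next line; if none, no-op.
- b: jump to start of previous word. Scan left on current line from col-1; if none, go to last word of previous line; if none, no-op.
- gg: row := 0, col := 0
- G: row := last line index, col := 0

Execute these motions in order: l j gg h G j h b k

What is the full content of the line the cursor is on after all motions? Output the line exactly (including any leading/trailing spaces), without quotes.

After 1 (l): row=0 col=1 char='_'
After 2 (j): row=1 col=1 char='n'
After 3 (gg): row=0 col=0 char='_'
After 4 (h): row=0 col=0 char='_'
After 5 (G): row=3 col=0 char='n'
After 6 (j): row=3 col=0 char='n'
After 7 (h): row=3 col=0 char='n'
After 8 (b): row=2 col=11 char='r'
After 9 (k): row=1 col=11 char='_'

Answer: one dog red one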